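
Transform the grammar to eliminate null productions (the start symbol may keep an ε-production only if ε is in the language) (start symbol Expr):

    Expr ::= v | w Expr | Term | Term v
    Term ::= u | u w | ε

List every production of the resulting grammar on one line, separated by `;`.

Nullable set = {Expr, Term}.
ε ∈ L(G) since Expr is nullable, so keep Expr → ε.
Add the nullable-subset variants: Expr → w Expr gives w Expr | w.

Expr ::= v | w Expr | w | Term | Term v | ε; Term ::= u | u w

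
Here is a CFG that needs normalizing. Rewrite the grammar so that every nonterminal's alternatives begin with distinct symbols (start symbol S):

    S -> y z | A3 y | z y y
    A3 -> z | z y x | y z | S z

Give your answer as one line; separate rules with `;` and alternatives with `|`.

A3 has alternatives sharing prefix 'z': factor to A3 → z A3' with A3' → ε | y x.

S -> y z | A3 y | z y y; A3 -> y z | S z | z A3'; A3' -> ε | y x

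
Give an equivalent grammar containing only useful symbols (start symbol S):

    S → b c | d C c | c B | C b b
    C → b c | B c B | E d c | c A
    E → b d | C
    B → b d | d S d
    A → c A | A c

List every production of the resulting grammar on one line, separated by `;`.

S → b c | d C c | c B | C b b; C → b c | B c B | E d c; E → b d | C; B → b d | d S d

Generating nonterminals: {B, C, E, S}.
Reachable from S after that: {B, C, E, S}.
Removed useless symbols: {A} and every production mentioning them.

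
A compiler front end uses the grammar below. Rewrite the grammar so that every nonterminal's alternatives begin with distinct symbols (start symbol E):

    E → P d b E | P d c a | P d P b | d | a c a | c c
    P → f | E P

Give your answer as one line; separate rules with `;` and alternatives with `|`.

E → d | a c a | c c | P d E'; P → f | E P; E' → b E | c a | P b

E has alternatives sharing prefix 'P d': factor to E → P d E' with E' → b E | c a | P b.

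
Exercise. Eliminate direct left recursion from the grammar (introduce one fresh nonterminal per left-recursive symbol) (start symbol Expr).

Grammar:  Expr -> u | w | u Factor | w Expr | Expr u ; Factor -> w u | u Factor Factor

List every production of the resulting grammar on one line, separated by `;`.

Directly left-recursive nonterminal: Expr.
For Expr: α = {u}, β = {u, w, u Factor, w Expr}. Rewrite as Expr → β Expr1 and Expr1 → α Expr1 | ε.

Expr -> u Expr1 | w Expr1 | u Factor Expr1 | w Expr Expr1; Factor -> w u | u Factor Factor; Expr1 -> u Expr1 | eps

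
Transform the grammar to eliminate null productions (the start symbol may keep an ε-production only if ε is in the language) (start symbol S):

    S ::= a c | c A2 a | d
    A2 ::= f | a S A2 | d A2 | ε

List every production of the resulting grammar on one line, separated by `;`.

S ::= a c | c A2 a | c a | d; A2 ::= f | a S A2 | a S | d A2 | d

Nullable nonterminals: {A2}.
ε ∉ L(G), so no ε-production is kept.
For each production, add variants omitting each subset of nullable occurrences: S → c A2 a gives c A2 a | c a. A2 → a S A2 gives a S A2 | a S. A2 → d A2 gives d A2 | d.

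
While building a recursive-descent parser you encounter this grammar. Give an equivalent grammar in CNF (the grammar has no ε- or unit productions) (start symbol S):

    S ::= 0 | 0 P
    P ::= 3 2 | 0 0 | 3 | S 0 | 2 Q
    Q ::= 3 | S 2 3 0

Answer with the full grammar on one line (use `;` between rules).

S ::= 0 | X1 P; P ::= X2 X3 | X1 X1 | 3 | S X1 | X3 Q; Q ::= 3 | S Y1; X1 ::= 0; X2 ::= 3; X3 ::= 2; Y1 ::= X3 Y2; Y2 ::= X2 X1

Introduce a nonterminal for each terminal appearing in a rule of length ≥ 2: X1 → 0, X2 → 3, X3 → 2.
Binarize each right-hand side of length ≥ 3 by chaining fresh nonterminals (Y1, Y2, …): affected rules were Q → S X3 X2 X1.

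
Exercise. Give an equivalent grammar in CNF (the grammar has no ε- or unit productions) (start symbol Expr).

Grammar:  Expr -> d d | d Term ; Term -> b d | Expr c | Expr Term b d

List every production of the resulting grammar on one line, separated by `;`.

Introduce a nonterminal for each terminal appearing in a rule of length ≥ 2: X1 → d, X2 → b, X3 → c.
Binarize each right-hand side of length ≥ 3 by chaining fresh nonterminals (Y1, Y2, …): affected rules were Term → Expr Term X2 X1.

Expr -> X1 X1 | X1 Term; Term -> X2 X1 | Expr X3 | Expr Y1; X1 -> d; X2 -> b; X3 -> c; Y1 -> Term Y2; Y2 -> X2 X1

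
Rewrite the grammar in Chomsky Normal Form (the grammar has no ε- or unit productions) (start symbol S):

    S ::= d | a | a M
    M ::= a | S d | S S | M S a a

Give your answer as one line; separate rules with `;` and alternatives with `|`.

Introduce a nonterminal for each terminal appearing in a rule of length ≥ 2: X1 → a, X2 → d.
Binarize each right-hand side of length ≥ 3 by chaining fresh nonterminals (Y1, Y2, …): affected rules were M → M S X1 X1.

S ::= d | a | X1 M; M ::= a | S X2 | S S | M Y1; X1 ::= a; X2 ::= d; Y1 ::= S Y2; Y2 ::= X1 X1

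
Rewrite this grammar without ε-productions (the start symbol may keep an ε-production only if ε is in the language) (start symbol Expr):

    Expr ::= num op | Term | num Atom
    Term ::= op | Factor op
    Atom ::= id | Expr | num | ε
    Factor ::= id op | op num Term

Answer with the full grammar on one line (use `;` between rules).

Expr ::= num op | Term | num Atom | num; Term ::= op | Factor op; Atom ::= id | Expr | num; Factor ::= id op | op num Term

The nullable symbols are {Atom}.
ε ∉ L(G), so no ε-production is kept.
For each production, add variants omitting each subset of nullable occurrences: Expr → num Atom gives num Atom | num.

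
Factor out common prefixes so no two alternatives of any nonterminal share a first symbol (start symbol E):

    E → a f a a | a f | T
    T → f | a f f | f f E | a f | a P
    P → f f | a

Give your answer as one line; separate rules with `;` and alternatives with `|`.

E has alternatives sharing prefix 'a f': factor to E → a f E' with E' → a a | ε.
T has alternatives sharing prefix 'a': factor to T → a T' with T' → f f | f | P.
T has alternatives sharing prefix 'f': factor to T → f T'' with T'' → ε | f E.
T' has alternatives sharing prefix 'f': factor to T' → f T''' with T''' → f | ε.

E → T | a f E'; T → a T' | f T''; P → f f | a; E' → a a | eps; T' → P | f T'''; T'' → eps | f E; T''' → f | eps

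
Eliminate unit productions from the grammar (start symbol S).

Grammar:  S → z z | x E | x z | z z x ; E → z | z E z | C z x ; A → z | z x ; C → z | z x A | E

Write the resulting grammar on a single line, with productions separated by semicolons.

Unit pairs: C ⇒* {E}.
For each unit pair (A, B), copy every non-unit production of B to A, then drop all unit productions.

S → z z | x E | x z | z z x; E → z | z E z | C z x; A → z | z x; C → z | z E z | C z x | z x A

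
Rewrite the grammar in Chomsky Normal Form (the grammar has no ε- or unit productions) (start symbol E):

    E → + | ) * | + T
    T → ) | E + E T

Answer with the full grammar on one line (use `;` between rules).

Introduce a nonterminal for each terminal appearing in a rule of length ≥ 2: X1 → ), X2 → *, X3 → +.
Binarize each right-hand side of length ≥ 3 by chaining fresh nonterminals (Y1, Y2, …): affected rules were T → E X3 E T.

E → + | X1 X2 | X3 T; T → ) | E Y1; X1 → ); X2 → *; X3 → +; Y1 → X3 Y2; Y2 → E T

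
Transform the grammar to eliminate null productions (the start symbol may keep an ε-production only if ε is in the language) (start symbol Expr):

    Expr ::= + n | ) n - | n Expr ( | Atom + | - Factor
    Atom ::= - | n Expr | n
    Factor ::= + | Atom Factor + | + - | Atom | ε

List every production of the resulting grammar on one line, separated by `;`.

Expr ::= + n | ) n - | n Expr ( | Atom + | - Factor | -; Atom ::= - | n Expr | n; Factor ::= + | Atom Factor + | Atom + | + - | Atom

Nullable set = {Factor}.
ε ∉ L(G), so no ε-production is kept.
For each production, add variants omitting each subset of nullable occurrences: Expr → - Factor gives - Factor | -. Factor → Atom Factor + gives Atom Factor + | Atom +.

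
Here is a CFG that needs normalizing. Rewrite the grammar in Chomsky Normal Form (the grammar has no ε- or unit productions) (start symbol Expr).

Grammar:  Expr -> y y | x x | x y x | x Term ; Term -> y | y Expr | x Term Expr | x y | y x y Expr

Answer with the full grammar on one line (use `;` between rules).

Expr -> X1 X1 | X2 X2 | X2 Y1 | X2 Term; Term -> y | X1 Expr | X2 Y2 | X2 X1 | X1 Y3; X1 -> y; X2 -> x; Y1 -> X1 X2; Y2 -> Term Expr; Y3 -> X2 Y4; Y4 -> X1 Expr

Introduce a nonterminal for each terminal appearing in a rule of length ≥ 2: X1 → y, X2 → x.
Binarize each right-hand side of length ≥ 3 by chaining fresh nonterminals (Y1, Y2, …): affected rules were Expr → X2 X1 X2; Term → X2 Term Expr; Term → X1 X2 X1 Expr.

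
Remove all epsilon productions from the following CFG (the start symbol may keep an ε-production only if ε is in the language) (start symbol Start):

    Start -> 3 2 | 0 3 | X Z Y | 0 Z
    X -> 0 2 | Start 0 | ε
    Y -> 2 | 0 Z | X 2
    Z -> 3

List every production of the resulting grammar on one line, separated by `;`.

Start -> 3 2 | 0 3 | X Z Y | Z Y | 0 Z; X -> 0 2 | Start 0; Y -> 2 | 0 Z | X 2; Z -> 3

Nullable nonterminals: {X}.
ε ∉ L(G), so no ε-production is kept.
Expand every rule over subsets of its nullable positions: Start → X Z Y gives X Z Y | Z Y.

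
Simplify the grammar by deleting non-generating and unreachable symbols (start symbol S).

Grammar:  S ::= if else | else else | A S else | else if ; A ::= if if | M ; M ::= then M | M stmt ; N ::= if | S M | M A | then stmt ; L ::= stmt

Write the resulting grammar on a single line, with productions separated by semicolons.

Generating nonterminals: {A, L, N, S}.
Reachable from S after that: {A, S}.
Removed useless symbols: {L, M, N} and every production mentioning them.

S ::= if else | else else | A S else | else if; A ::= if if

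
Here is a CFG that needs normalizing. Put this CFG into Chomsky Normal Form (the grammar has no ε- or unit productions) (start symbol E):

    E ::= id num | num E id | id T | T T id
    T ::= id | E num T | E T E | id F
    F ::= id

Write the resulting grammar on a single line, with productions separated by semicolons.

E ::= X1 X2 | X2 Y1 | X1 T | T Y2; T ::= id | E Y3 | E Y4 | X1 F; F ::= id; X1 ::= id; X2 ::= num; Y1 ::= E X1; Y2 ::= T X1; Y3 ::= X2 T; Y4 ::= T E

Introduce a nonterminal for each terminal appearing in a rule of length ≥ 2: X1 → id, X2 → num.
Binarize each right-hand side of length ≥ 3 by chaining fresh nonterminals (Y1, Y2, …): affected rules were E → X2 E X1; E → T T X1; T → E X2 T; T → E T E.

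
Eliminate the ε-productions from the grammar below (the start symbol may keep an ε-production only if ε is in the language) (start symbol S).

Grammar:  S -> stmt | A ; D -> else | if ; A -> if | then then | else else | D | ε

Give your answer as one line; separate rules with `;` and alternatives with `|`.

Nullable nonterminals: {A, S}.
ε ∈ L(G) since S is nullable, so keep S → ε.

S -> stmt | A | ε; D -> else | if; A -> if | then then | else else | D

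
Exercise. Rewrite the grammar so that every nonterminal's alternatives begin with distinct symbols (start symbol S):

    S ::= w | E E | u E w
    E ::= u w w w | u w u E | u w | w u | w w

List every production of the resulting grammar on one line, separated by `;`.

E has alternatives sharing prefix 'u w': factor to E → u w E' with E' → w w | u E | ε.
E has alternatives sharing prefix 'w': factor to E → w E'' with E'' → u | w.

S ::= w | E E | u E w; E ::= u w E' | w E''; E' ::= w w | u E | eps; E'' ::= u | w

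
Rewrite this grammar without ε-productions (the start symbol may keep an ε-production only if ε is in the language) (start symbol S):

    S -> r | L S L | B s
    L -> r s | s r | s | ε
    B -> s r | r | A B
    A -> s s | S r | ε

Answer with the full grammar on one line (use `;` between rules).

Nullable nonterminals: {A, L}.
ε ∉ L(G), so no ε-production is kept.
Expand every rule over subsets of its nullable positions: S → L S L gives L S L | L S | S L.

S -> r | L S L | L S | S L | B s; L -> r s | s r | s; B -> s r | r | A B; A -> s s | S r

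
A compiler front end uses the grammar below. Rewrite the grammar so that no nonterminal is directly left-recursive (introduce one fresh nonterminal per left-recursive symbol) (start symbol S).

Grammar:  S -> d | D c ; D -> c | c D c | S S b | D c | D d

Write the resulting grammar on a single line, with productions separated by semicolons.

S -> d | D c; D -> c D' | c D c D' | S S b D'; D' -> c D' | d D' | ε

Left recursion appears on D.
For D: α = {c, d}, β = {c, c D c, S S b}. Rewrite as D → β D' and D' → α D' | ε.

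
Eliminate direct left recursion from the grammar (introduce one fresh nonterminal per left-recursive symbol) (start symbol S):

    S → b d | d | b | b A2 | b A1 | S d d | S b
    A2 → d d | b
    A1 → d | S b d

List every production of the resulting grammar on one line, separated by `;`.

S → b d S' | d S' | b S' | b A2 S' | b A1 S'; A2 → d d | b; A1 → d | S b d; S' → d d S' | b S' | epsilon

Left recursion appears on S.
For S: α = {d d, b}, β = {b d, d, b, b A2, b A1}. Rewrite as S → β S' and S' → α S' | ε.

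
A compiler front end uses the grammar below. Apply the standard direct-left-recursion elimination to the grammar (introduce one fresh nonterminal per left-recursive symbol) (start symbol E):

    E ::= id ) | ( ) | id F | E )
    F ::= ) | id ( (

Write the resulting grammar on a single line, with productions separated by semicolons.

E ::= id ) E' | ( ) E' | id F E'; F ::= ) | id ( (; E' ::= ) E' | ε

Left recursion appears on E.
For E: α = {)}, β = {id ), ( ), id F}. Rewrite as E → β E' and E' → α E' | ε.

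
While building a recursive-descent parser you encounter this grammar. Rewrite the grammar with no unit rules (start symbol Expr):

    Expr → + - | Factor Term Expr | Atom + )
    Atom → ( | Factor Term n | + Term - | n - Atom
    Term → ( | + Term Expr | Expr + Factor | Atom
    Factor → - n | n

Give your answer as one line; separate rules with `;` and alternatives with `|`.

Expr → + - | Factor Term Expr | Atom + ); Atom → ( | Factor Term n | + Term - | n - Atom; Term → ( | + Term Expr | Expr + Factor | Factor Term n | + Term - | n - Atom; Factor → - n | n

Unit pairs: Term ⇒* {Atom}.
Replace each nonterminal's rules with the union of the non-unit rules of every nonterminal it unit-derives.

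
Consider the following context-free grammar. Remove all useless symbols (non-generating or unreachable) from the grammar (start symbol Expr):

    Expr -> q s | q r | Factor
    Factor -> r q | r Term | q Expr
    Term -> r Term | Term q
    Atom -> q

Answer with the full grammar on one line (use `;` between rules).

Expr -> q s | q r | Factor; Factor -> r q | q Expr

Generating nonterminals: {Atom, Expr, Factor}.
Reachable from Expr after that: {Expr, Factor}.
Removed useless symbols: {Atom, Term} and every production mentioning them.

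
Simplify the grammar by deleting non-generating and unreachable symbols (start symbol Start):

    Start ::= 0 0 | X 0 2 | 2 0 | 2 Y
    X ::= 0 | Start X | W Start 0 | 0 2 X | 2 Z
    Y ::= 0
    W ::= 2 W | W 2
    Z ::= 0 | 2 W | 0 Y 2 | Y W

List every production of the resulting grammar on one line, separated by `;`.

Start ::= 0 0 | X 0 2 | 2 0 | 2 Y; X ::= 0 | Start X | 0 2 X | 2 Z; Y ::= 0; Z ::= 0 | 0 Y 2

Generating nonterminals: {Start, X, Y, Z}.
Reachable from Start after that: {Start, X, Y, Z}.
Removed useless symbols: {W} and every production mentioning them.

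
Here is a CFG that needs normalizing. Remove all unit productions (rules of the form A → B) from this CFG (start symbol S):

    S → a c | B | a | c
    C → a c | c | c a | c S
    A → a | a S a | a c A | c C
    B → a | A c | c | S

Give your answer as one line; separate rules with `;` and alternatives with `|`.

Unit pairs: B ⇒* {S}; S ⇒* {B}.
For each unit pair (A, B), copy every non-unit production of B to A, then drop all unit productions.

S → a | A c | c | a c; C → a c | c | c a | c S; A → a | a S a | a c A | c C; B → a | A c | c | a c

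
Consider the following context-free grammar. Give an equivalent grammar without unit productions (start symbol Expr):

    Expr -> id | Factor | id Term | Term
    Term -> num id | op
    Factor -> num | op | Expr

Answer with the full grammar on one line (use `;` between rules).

Expr -> num id | op | num | id | id Term; Term -> num id | op; Factor -> num id | op | num | id | id Term

Unit pairs: Expr ⇒* {Factor, Term}; Factor ⇒* {Expr, Term}.
Replace each nonterminal's rules with the union of the non-unit rules of every nonterminal it unit-derives.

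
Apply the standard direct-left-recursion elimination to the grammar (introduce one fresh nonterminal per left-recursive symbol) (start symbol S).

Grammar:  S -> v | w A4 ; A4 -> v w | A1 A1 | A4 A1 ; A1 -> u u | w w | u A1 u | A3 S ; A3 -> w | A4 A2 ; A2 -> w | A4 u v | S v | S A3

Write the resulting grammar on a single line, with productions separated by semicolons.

S -> v | w A4; A4 -> v w A4' | A1 A1 A4'; A1 -> u u | w w | u A1 u | A3 S; A3 -> w | A4 A2; A2 -> w | A4 u v | S v | S A3; A4' -> A1 A4' | ε

Left recursion appears on A4.
For A4: α = {A1}, β = {v w, A1 A1}. Rewrite as A4 → β A4' and A4' → α A4' | ε.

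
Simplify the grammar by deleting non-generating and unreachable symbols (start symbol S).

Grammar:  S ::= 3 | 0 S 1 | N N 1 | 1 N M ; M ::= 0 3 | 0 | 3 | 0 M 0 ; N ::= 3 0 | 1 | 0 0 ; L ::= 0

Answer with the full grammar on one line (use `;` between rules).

Generating nonterminals: {L, M, N, S}.
Reachable from S after that: {M, N, S}.
Removed useless symbols: {L} and every production mentioning them.

S ::= 3 | 0 S 1 | N N 1 | 1 N M; M ::= 0 3 | 0 | 3 | 0 M 0; N ::= 3 0 | 1 | 0 0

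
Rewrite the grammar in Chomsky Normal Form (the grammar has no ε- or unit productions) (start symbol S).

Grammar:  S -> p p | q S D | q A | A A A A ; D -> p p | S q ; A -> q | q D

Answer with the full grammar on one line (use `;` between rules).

Introduce a nonterminal for each terminal appearing in a rule of length ≥ 2: X1 → p, X2 → q.
Binarize each right-hand side of length ≥ 3 by chaining fresh nonterminals (Y1, Y2, …): affected rules were S → X2 S D; S → A A A A.

S -> X1 X1 | X2 Y1 | X2 A | A Y2; D -> X1 X1 | S X2; A -> q | X2 D; X1 -> p; X2 -> q; Y1 -> S D; Y2 -> A Y3; Y3 -> A A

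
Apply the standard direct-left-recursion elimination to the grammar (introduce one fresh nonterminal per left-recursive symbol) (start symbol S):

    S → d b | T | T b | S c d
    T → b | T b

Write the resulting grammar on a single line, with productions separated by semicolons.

S → d b S' | T S' | T b S'; T → b T'; S' → c d S' | eps; T' → b T' | eps

S, T are directly left-recursive.
For S: α = {c d}, β = {d b, T, T b}. Rewrite as S → β S' and S' → α S' | ε.
For T: α = {b}, β = {b}. Rewrite as T → β T' and T' → α T' | ε.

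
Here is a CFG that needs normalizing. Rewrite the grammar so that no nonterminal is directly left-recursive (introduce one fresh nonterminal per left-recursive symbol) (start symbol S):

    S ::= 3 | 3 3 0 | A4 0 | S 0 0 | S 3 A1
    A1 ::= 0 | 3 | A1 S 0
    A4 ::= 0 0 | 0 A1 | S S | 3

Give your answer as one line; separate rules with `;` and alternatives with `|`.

S ::= 3 S' | 3 3 0 S' | A4 0 S'; A1 ::= 0 A1' | 3 A1'; A4 ::= 0 0 | 0 A1 | S S | 3; S' ::= 0 0 S' | 3 A1 S' | epsilon; A1' ::= S 0 A1' | epsilon

S, A1 are directly left-recursive.
For S: α = {0 0, 3 A1}, β = {3, 3 3 0, A4 0}. Rewrite as S → β S' and S' → α S' | ε.
For A1: α = {S 0}, β = {0, 3}. Rewrite as A1 → β A1' and A1' → α A1' | ε.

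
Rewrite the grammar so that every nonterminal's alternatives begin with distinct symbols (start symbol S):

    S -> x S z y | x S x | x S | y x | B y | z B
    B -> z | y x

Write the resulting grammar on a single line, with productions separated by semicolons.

S -> y x | B y | z B | x S S'; B -> z | y x; S' -> z y | x | ε

S has alternatives sharing prefix 'x S': factor to S → x S S' with S' → z y | x | ε.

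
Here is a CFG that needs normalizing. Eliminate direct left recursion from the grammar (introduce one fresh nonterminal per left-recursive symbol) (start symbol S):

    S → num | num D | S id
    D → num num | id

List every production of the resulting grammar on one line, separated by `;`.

S → num S' | num D S'; D → num num | id; S' → id S' | epsilon

S is directly left-recursive.
For S: α = {id}, β = {num, num D}. Rewrite as S → β S' and S' → α S' | ε.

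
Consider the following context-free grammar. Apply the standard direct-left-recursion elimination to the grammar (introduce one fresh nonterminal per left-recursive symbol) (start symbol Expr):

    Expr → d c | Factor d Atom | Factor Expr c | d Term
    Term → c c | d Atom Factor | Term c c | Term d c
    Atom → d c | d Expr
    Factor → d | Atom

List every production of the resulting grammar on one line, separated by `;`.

Expr → d c | Factor d Atom | Factor Expr c | d Term; Term → c c Term1 | d Atom Factor Term1; Atom → d c | d Expr; Factor → d | Atom; Term1 → c c Term1 | d c Term1 | ε

Term is directly left-recursive.
For Term: α = {c c, d c}, β = {c c, d Atom Factor}. Rewrite as Term → β Term1 and Term1 → α Term1 | ε.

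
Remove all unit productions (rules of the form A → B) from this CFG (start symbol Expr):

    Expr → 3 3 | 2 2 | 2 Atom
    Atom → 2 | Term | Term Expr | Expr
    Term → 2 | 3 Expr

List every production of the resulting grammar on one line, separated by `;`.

Unit pairs: Atom ⇒* {Expr, Term}.
Replace each nonterminal's rules with the union of the non-unit rules of every nonterminal it unit-derives.

Expr → 3 3 | 2 2 | 2 Atom; Atom → 2 | 3 Expr | Term Expr | 3 3 | 2 2 | 2 Atom; Term → 2 | 3 Expr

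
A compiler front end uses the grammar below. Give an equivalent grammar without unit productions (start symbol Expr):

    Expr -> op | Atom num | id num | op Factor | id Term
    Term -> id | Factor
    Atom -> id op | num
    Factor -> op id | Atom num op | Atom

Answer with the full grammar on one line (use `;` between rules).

Unit pairs: Factor ⇒* {Atom}; Term ⇒* {Atom, Factor}.
For each unit pair (A, B), copy every non-unit production of B to A, then drop all unit productions.

Expr -> op | Atom num | id num | op Factor | id Term; Term -> id | id op | num | op id | Atom num op; Atom -> id op | num; Factor -> id op | num | op id | Atom num op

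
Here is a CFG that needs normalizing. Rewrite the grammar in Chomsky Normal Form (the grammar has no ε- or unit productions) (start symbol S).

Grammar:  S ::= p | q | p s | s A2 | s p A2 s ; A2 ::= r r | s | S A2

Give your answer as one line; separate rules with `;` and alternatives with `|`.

S ::= p | q | X1 X2 | X2 A2 | X2 Y1; A2 ::= X3 X3 | s | S A2; X1 ::= p; X2 ::= s; X3 ::= r; Y1 ::= X1 Y2; Y2 ::= A2 X2

Introduce a nonterminal for each terminal appearing in a rule of length ≥ 2: X1 → p, X2 → s, X3 → r.
Binarize each right-hand side of length ≥ 3 by chaining fresh nonterminals (Y1, Y2, …): affected rules were S → X2 X1 A2 X2.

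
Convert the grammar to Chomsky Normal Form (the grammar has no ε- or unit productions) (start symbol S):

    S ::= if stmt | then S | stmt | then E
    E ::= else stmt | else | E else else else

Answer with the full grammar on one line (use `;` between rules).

S ::= X1 X2 | X3 S | stmt | X3 E; E ::= X4 X2 | else | E Y1; X1 ::= if; X2 ::= stmt; X3 ::= then; X4 ::= else; Y1 ::= X4 Y2; Y2 ::= X4 X4

Introduce a nonterminal for each terminal appearing in a rule of length ≥ 2: X1 → if, X2 → stmt, X3 → then, X4 → else.
Binarize each right-hand side of length ≥ 3 by chaining fresh nonterminals (Y1, Y2, …): affected rules were E → E X4 X4 X4.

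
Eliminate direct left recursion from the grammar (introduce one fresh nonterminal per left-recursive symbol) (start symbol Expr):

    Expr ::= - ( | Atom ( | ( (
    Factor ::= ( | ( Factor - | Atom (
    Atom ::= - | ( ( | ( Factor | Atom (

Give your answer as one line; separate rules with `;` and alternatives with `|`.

Atom is directly left-recursive.
For Atom: α = {(}, β = {-, ( (, ( Factor}. Rewrite as Atom → β Atom1 and Atom1 → α Atom1 | ε.

Expr ::= - ( | Atom ( | ( (; Factor ::= ( | ( Factor - | Atom (; Atom ::= - Atom1 | ( ( Atom1 | ( Factor Atom1; Atom1 ::= ( Atom1 | ε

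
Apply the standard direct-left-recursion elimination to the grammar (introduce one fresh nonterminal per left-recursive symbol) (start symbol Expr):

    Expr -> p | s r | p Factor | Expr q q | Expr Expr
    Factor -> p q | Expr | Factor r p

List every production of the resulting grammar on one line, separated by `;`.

Expr -> p Expr1 | s r Expr1 | p Factor Expr1; Factor -> p q Factor1 | Expr Factor1; Expr1 -> q q Expr1 | Expr Expr1 | ε; Factor1 -> r p Factor1 | ε

Left recursion appears on Expr, Factor.
For Expr: α = {q q, Expr}, β = {p, s r, p Factor}. Rewrite as Expr → β Expr1 and Expr1 → α Expr1 | ε.
For Factor: α = {r p}, β = {p q, Expr}. Rewrite as Factor → β Factor1 and Factor1 → α Factor1 | ε.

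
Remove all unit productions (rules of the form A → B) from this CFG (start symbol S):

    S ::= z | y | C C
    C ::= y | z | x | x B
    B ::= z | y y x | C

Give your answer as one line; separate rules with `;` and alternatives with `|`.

Unit pairs: B ⇒* {C}.
For every A with A ⇒* B via unit rules, add B's non-unit alternatives to A; then delete every rule of the form X → Y.

S ::= z | y | C C; C ::= y | z | x | x B; B ::= z | y y x | y | x | x B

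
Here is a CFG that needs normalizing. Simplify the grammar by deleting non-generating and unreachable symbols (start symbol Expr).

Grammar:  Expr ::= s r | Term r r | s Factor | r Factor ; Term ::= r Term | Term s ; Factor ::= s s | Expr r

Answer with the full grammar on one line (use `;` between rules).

Generating nonterminals: {Expr, Factor}.
Reachable from Expr after that: {Expr, Factor}.
Removed useless symbols: {Term} and every production mentioning them.

Expr ::= s r | s Factor | r Factor; Factor ::= s s | Expr r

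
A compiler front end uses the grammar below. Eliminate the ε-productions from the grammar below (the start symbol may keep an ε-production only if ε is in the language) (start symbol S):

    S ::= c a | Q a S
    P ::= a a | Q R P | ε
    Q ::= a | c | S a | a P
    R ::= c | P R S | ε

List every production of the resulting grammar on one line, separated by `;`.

S ::= c a | Q a S; P ::= a a | Q R P | Q R | Q P | Q; Q ::= a | c | S a | a P; R ::= c | P R S | P S | R S | S

The nullable symbols are {P, R}.
ε ∉ L(G), so no ε-production is kept.
For each production, add variants omitting each subset of nullable occurrences: P → Q R P gives Q R P | Q R | Q P | Q. R → P R S gives P R S | P S | R S | S.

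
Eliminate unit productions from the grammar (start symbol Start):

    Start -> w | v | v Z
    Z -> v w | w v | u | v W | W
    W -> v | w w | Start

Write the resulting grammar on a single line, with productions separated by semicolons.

Start -> w | v | v Z; Z -> v w | w v | u | v W | w | v | v Z | w w; W -> w | v | v Z | w w

Unit pairs: W ⇒* {Start}; Z ⇒* {Start, W}.
For each unit pair (A, B), copy every non-unit production of B to A, then drop all unit productions.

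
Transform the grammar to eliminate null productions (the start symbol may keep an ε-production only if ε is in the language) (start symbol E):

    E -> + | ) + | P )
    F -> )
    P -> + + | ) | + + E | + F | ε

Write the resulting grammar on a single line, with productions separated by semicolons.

The nullable symbols are {P}.
ε ∉ L(G), so no ε-production is kept.
Expand every rule over subsets of its nullable positions: E → P ) gives P ) | ).

E -> + | ) + | P ) | ); F -> ); P -> + + | ) | + + E | + F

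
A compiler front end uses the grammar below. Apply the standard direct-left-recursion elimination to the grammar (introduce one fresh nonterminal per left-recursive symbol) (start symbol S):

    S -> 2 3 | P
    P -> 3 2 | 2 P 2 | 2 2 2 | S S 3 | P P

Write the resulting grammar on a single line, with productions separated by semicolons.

P is directly left-recursive.
For P: α = {P}, β = {3 2, 2 P 2, 2 2 2, S S 3}. Rewrite as P → β P' and P' → α P' | ε.

S -> 2 3 | P; P -> 3 2 P' | 2 P 2 P' | 2 2 2 P' | S S 3 P'; P' -> P P' | ε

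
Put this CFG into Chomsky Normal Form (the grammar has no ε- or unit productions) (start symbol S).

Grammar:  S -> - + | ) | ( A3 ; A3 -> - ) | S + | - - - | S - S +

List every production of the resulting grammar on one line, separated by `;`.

Introduce a nonterminal for each terminal appearing in a rule of length ≥ 2: X1 → -, X2 → +, X3 → (, X4 → ).
Binarize each right-hand side of length ≥ 3 by chaining fresh nonterminals (Y1, Y2, …): affected rules were A3 → X1 X1 X1; A3 → S X1 S X2.

S -> X1 X2 | ) | X3 A3; A3 -> X1 X4 | S X2 | X1 Y1 | S Y2; X1 -> -; X2 -> +; X3 -> (; X4 -> ); Y1 -> X1 X1; Y2 -> X1 Y3; Y3 -> S X2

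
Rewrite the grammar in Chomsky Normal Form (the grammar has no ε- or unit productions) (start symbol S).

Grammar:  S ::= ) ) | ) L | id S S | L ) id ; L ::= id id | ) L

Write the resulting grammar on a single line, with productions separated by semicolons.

Introduce a nonterminal for each terminal appearing in a rule of length ≥ 2: X1 → ), X2 → id.
Binarize each right-hand side of length ≥ 3 by chaining fresh nonterminals (Y1, Y2, …): affected rules were S → X2 S S; S → L X1 X2.

S ::= X1 X1 | X1 L | X2 Y1 | L Y2; L ::= X2 X2 | X1 L; X1 ::= ); X2 ::= id; Y1 ::= S S; Y2 ::= X1 X2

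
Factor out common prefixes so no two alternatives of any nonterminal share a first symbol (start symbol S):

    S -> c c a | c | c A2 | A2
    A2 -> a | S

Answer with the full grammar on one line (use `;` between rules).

S -> A2 | c S'; A2 -> a | S; S' -> c a | ε | A2

S has alternatives sharing prefix 'c': factor to S → c S' with S' → c a | ε | A2.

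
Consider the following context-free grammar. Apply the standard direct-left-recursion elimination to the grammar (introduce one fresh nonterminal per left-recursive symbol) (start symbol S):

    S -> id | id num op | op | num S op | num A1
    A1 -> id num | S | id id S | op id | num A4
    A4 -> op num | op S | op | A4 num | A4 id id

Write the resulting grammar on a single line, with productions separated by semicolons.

Left recursion appears on A4.
For A4: α = {num, id id}, β = {op num, op S, op}. Rewrite as A4 → β A4' and A4' → α A4' | ε.

S -> id | id num op | op | num S op | num A1; A1 -> id num | S | id id S | op id | num A4; A4 -> op num A4' | op S A4' | op A4'; A4' -> num A4' | id id A4' | ε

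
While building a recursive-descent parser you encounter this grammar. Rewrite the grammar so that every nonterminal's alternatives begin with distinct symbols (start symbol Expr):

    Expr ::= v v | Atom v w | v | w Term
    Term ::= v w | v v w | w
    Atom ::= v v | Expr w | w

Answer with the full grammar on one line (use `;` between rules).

Expr ::= Atom v w | w Term | v Expr1; Term ::= w | v Term1; Atom ::= v v | Expr w | w; Expr1 ::= v | ε; Term1 ::= w | v w

Expr has alternatives sharing prefix 'v': factor to Expr → v Expr1 with Expr1 → v | ε.
Term has alternatives sharing prefix 'v': factor to Term → v Term1 with Term1 → w | v w.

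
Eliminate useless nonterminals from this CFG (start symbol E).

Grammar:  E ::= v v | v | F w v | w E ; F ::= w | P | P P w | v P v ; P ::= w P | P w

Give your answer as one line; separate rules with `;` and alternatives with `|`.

E ::= v v | v | F w v | w E; F ::= w

Generating nonterminals: {E, F}.
Reachable from E after that: {E, F}.
Removed useless symbols: {P} and every production mentioning them.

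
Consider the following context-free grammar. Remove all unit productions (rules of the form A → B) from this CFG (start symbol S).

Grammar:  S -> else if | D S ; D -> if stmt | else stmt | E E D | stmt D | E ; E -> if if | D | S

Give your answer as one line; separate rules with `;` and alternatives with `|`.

S -> else if | D S; D -> else if | D S | if if | if stmt | else stmt | E E D | stmt D; E -> else if | D S | if if | if stmt | else stmt | E E D | stmt D

Unit pairs: D ⇒* {E, S}; E ⇒* {D, S}.
Replace each nonterminal's rules with the union of the non-unit rules of every nonterminal it unit-derives.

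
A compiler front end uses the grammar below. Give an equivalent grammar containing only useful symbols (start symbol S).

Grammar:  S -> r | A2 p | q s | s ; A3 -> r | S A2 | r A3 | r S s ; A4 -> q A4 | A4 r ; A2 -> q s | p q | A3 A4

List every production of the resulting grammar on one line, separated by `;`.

Generating nonterminals: {A2, A3, S}.
Reachable from S after that: {A2, S}.
Removed useless symbols: {A3, A4} and every production mentioning them.

S -> r | A2 p | q s | s; A2 -> q s | p q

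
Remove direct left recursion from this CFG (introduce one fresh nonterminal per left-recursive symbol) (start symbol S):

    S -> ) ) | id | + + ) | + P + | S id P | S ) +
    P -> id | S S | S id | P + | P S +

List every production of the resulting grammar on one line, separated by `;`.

Directly left-recursive nonterminals: S, P.
For S: α = {id P, ) +}, β = {) ), id, + + ), + P +}. Rewrite as S → β S' and S' → α S' | ε.
For P: α = {+, S +}, β = {id, S S, S id}. Rewrite as P → β P' and P' → α P' | ε.

S -> ) ) S' | id S' | + + ) S' | + P + S'; P -> id P' | S S P' | S id P'; S' -> id P S' | ) + S' | ε; P' -> + P' | S + P' | ε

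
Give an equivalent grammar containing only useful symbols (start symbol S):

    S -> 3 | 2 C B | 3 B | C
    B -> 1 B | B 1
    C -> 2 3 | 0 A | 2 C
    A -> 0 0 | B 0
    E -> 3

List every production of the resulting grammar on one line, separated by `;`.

Generating nonterminals: {A, C, E, S}.
Reachable from S after that: {A, C, S}.
Removed useless symbols: {B, E} and every production mentioning them.

S -> 3 | C; C -> 2 3 | 0 A | 2 C; A -> 0 0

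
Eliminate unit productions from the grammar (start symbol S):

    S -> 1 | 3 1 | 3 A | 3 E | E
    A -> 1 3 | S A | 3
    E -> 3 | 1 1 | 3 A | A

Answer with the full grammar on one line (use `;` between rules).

Unit pairs: E ⇒* {A}; S ⇒* {A, E}.
Replace each nonterminal's rules with the union of the non-unit rules of every nonterminal it unit-derives.

S -> 3 | 1 1 | 3 A | 1 | 3 1 | 3 E | 1 3 | S A; A -> 1 3 | S A | 3; E -> 3 | 1 1 | 3 A | 1 3 | S A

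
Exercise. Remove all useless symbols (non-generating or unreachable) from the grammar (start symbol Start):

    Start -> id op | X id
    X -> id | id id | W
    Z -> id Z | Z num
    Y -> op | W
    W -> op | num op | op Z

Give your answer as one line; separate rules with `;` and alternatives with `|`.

Generating nonterminals: {Start, W, X, Y}.
Reachable from Start after that: {Start, W, X}.
Removed useless symbols: {Y, Z} and every production mentioning them.

Start -> id op | X id; X -> id | id id | W; W -> op | num op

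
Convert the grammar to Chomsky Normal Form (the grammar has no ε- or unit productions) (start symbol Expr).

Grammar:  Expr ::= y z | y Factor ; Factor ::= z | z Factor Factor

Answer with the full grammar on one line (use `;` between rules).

Expr ::= X1 X2 | X1 Factor; Factor ::= z | X2 Y1; X1 ::= y; X2 ::= z; Y1 ::= Factor Factor

Introduce a nonterminal for each terminal appearing in a rule of length ≥ 2: X1 → y, X2 → z.
Binarize each right-hand side of length ≥ 3 by chaining fresh nonterminals (Y1, Y2, …): affected rules were Factor → X2 Factor Factor.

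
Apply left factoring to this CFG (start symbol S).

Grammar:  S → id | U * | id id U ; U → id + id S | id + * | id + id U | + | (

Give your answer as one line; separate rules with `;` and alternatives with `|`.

S has alternatives sharing prefix 'id': factor to S → id S' with S' → ε | id U.
U has alternatives sharing prefix 'id +': factor to U → id + U' with U' → id S | * | id U.
U' has alternatives sharing prefix 'id': factor to U' → id U'' with U'' → S | U.

S → U * | id S'; U → + | ( | id + U'; S' → ε | id U; U' → * | id U''; U'' → S | U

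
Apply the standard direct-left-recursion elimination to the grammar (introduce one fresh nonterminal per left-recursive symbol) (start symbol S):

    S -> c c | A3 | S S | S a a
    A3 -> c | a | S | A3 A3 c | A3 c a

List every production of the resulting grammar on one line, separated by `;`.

S -> c c S' | A3 S'; A3 -> c A3' | a A3' | S A3'; S' -> S S' | a a S' | eps; A3' -> A3 c A3' | c a A3' | eps

S, A3 are directly left-recursive.
For S: α = {S, a a}, β = {c c, A3}. Rewrite as S → β S' and S' → α S' | ε.
For A3: α = {A3 c, c a}, β = {c, a, S}. Rewrite as A3 → β A3' and A3' → α A3' | ε.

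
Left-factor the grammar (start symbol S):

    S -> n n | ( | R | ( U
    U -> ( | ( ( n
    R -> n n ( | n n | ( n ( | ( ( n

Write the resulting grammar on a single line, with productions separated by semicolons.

S has alternatives sharing prefix '(': factor to S → ( S' with S' → ε | U.
U has alternatives sharing prefix '(': factor to U → ( U' with U' → ε | ( n.
R has alternatives sharing prefix 'n n': factor to R → n n R' with R' → ( | ε.
R has alternatives sharing prefix '(': factor to R → ( R'' with R'' → n ( | ( n.

S -> n n | R | ( S'; U -> ( U'; R -> n n R' | ( R''; S' -> ε | U; U' -> ε | ( n; R' -> ( | ε; R'' -> n ( | ( n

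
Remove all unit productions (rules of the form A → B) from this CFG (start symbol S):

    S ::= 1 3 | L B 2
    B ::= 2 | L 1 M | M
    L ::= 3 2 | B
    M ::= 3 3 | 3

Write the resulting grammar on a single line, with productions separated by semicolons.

S ::= 1 3 | L B 2; B ::= 2 | L 1 M | 3 3 | 3; L ::= 3 2 | 2 | L 1 M | 3 3 | 3; M ::= 3 3 | 3

Unit pairs: B ⇒* {M}; L ⇒* {B, M}.
Replace each nonterminal's rules with the union of the non-unit rules of every nonterminal it unit-derives.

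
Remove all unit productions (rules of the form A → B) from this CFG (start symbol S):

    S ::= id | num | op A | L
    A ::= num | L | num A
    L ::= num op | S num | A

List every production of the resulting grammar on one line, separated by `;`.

S ::= num op | S num | id | num | op A | num A; A ::= num op | S num | num | num A; L ::= num op | S num | num | num A

Unit pairs: A ⇒* {L}; L ⇒* {A}; S ⇒* {A, L}.
For each unit pair (A, B), copy every non-unit production of B to A, then drop all unit productions.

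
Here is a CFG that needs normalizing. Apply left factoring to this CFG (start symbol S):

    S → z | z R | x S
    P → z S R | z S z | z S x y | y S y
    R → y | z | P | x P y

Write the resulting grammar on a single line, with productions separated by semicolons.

S has alternatives sharing prefix 'z': factor to S → z S' with S' → ε | R.
P has alternatives sharing prefix 'z S': factor to P → z S P' with P' → R | z | x y.

S → x S | z S'; P → y S y | z S P'; R → y | z | P | x P y; S' → ε | R; P' → R | z | x y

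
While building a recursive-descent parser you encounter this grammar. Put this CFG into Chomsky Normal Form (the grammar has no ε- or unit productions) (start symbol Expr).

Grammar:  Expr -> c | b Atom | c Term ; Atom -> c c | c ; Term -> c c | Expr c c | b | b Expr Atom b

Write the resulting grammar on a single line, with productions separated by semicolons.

Introduce a nonterminal for each terminal appearing in a rule of length ≥ 2: X1 → b, X2 → c.
Binarize each right-hand side of length ≥ 3 by chaining fresh nonterminals (Y1, Y2, …): affected rules were Term → Expr X2 X2; Term → X1 Expr Atom X1.

Expr -> c | X1 Atom | X2 Term; Atom -> X2 X2 | c; Term -> X2 X2 | Expr Y1 | b | X1 Y2; X1 -> b; X2 -> c; Y1 -> X2 X2; Y2 -> Expr Y3; Y3 -> Atom X1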